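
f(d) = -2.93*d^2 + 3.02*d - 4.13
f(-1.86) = -19.88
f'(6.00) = -32.14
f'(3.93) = -20.01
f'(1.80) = -7.53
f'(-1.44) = 11.46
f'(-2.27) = 16.32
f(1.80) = -8.19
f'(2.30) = -10.46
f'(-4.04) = 26.69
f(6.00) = -91.49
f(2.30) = -12.68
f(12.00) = -389.81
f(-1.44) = -14.55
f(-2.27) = -26.08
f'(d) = 3.02 - 5.86*d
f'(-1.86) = 13.92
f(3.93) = -37.51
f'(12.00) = -67.30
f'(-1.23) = 10.23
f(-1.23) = -12.28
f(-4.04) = -64.15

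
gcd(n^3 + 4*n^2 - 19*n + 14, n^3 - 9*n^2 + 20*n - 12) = n^2 - 3*n + 2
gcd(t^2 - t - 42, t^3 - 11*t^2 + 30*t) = 1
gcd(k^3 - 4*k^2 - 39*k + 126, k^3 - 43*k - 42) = k^2 - k - 42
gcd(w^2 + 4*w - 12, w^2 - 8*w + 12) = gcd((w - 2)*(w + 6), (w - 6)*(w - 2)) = w - 2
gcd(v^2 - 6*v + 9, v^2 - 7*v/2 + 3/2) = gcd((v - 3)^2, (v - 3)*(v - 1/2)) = v - 3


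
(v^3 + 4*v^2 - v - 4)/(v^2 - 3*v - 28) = (v^2 - 1)/(v - 7)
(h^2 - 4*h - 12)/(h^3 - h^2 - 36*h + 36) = (h + 2)/(h^2 + 5*h - 6)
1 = 1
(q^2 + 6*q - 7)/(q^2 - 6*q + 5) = (q + 7)/(q - 5)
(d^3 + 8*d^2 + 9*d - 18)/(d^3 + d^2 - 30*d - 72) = (d^2 + 5*d - 6)/(d^2 - 2*d - 24)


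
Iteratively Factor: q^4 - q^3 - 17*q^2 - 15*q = (q + 1)*(q^3 - 2*q^2 - 15*q) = (q - 5)*(q + 1)*(q^2 + 3*q) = (q - 5)*(q + 1)*(q + 3)*(q)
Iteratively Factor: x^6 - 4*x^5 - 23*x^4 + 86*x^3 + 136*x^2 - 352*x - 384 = (x - 3)*(x^5 - x^4 - 26*x^3 + 8*x^2 + 160*x + 128) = (x - 3)*(x + 1)*(x^4 - 2*x^3 - 24*x^2 + 32*x + 128) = (x - 4)*(x - 3)*(x + 1)*(x^3 + 2*x^2 - 16*x - 32) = (x - 4)*(x - 3)*(x + 1)*(x + 4)*(x^2 - 2*x - 8) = (x - 4)*(x - 3)*(x + 1)*(x + 2)*(x + 4)*(x - 4)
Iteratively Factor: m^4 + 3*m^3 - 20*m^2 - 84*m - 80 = (m + 2)*(m^3 + m^2 - 22*m - 40) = (m + 2)*(m + 4)*(m^2 - 3*m - 10) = (m + 2)^2*(m + 4)*(m - 5)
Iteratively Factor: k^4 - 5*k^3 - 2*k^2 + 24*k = (k - 4)*(k^3 - k^2 - 6*k) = (k - 4)*(k - 3)*(k^2 + 2*k) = k*(k - 4)*(k - 3)*(k + 2)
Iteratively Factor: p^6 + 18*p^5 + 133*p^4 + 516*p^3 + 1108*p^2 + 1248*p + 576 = (p + 3)*(p^5 + 15*p^4 + 88*p^3 + 252*p^2 + 352*p + 192) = (p + 2)*(p + 3)*(p^4 + 13*p^3 + 62*p^2 + 128*p + 96) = (p + 2)*(p + 3)*(p + 4)*(p^3 + 9*p^2 + 26*p + 24) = (p + 2)^2*(p + 3)*(p + 4)*(p^2 + 7*p + 12) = (p + 2)^2*(p + 3)*(p + 4)^2*(p + 3)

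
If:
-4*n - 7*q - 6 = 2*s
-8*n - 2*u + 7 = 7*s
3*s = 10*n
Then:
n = 21/94 - 3*u/47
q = 32*u/329 - 394/329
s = 35/47 - 10*u/47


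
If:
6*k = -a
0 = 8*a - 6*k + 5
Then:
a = -5/9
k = 5/54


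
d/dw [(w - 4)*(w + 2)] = 2*w - 2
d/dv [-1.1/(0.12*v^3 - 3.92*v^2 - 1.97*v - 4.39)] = (0.396*v^2 - 8.624*v - 2.167)/(-0.12*v^3 + 3.92*v^2 + 1.97*v + 4.39)^2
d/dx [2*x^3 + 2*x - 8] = 6*x^2 + 2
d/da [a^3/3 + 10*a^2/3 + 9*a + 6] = a^2 + 20*a/3 + 9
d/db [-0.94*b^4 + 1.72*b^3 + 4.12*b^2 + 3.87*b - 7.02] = -3.76*b^3 + 5.16*b^2 + 8.24*b + 3.87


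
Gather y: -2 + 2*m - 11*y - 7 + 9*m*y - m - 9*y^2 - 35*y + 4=m - 9*y^2 + y*(9*m - 46) - 5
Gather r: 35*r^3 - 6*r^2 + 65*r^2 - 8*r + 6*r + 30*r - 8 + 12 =35*r^3 + 59*r^2 + 28*r + 4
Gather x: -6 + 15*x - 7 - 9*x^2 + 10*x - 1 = -9*x^2 + 25*x - 14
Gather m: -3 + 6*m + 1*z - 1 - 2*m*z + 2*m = m*(8 - 2*z) + z - 4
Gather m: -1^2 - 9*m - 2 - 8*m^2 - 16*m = -8*m^2 - 25*m - 3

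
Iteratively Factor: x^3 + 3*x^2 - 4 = (x - 1)*(x^2 + 4*x + 4) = (x - 1)*(x + 2)*(x + 2)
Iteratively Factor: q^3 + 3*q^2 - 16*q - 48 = (q + 4)*(q^2 - q - 12) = (q + 3)*(q + 4)*(q - 4)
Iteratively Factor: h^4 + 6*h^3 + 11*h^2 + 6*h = (h + 2)*(h^3 + 4*h^2 + 3*h) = (h + 2)*(h + 3)*(h^2 + h) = h*(h + 2)*(h + 3)*(h + 1)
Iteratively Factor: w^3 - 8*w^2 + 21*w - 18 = (w - 3)*(w^2 - 5*w + 6) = (w - 3)^2*(w - 2)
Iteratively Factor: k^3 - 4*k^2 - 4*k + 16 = (k - 4)*(k^2 - 4) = (k - 4)*(k - 2)*(k + 2)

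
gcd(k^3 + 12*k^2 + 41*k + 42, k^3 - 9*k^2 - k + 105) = k + 3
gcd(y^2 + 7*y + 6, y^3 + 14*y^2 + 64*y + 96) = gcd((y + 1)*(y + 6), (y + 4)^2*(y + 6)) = y + 6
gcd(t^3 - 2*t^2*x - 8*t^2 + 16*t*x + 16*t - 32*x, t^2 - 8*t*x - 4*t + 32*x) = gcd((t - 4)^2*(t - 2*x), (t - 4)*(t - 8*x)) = t - 4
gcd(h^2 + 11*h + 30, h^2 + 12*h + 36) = h + 6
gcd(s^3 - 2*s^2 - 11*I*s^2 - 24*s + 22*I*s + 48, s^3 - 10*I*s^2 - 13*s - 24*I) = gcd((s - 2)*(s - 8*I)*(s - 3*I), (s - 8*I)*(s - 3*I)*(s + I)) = s^2 - 11*I*s - 24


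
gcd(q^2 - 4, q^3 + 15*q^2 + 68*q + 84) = q + 2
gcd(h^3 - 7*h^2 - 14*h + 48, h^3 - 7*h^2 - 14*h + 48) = h^3 - 7*h^2 - 14*h + 48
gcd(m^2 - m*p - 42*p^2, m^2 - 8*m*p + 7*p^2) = -m + 7*p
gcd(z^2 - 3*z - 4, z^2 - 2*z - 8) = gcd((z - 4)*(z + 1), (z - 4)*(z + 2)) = z - 4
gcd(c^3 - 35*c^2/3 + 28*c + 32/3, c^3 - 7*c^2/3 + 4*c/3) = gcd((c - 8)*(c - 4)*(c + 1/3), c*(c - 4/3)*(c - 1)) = 1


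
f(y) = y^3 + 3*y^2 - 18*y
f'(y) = 3*y^2 + 6*y - 18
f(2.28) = -13.59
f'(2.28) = 11.28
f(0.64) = -10.03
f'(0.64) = -12.93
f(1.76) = -16.94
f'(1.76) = 1.85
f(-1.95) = 39.09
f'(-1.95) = -18.29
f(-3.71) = 57.01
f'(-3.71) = 1.03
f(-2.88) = 52.84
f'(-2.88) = -10.40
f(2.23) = -14.13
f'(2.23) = 10.30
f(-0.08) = 1.46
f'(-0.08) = -18.46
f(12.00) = 1944.00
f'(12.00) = 486.00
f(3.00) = 0.00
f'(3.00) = 27.00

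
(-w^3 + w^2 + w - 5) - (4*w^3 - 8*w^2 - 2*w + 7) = -5*w^3 + 9*w^2 + 3*w - 12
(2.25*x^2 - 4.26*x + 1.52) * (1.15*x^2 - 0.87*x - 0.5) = 2.5875*x^4 - 6.8565*x^3 + 4.3292*x^2 + 0.8076*x - 0.76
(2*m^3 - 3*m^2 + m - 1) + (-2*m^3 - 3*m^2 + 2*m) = -6*m^2 + 3*m - 1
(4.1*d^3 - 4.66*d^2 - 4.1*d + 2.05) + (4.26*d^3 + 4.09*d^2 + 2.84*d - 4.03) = 8.36*d^3 - 0.57*d^2 - 1.26*d - 1.98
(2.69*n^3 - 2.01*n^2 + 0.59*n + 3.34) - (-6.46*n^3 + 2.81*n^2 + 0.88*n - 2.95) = 9.15*n^3 - 4.82*n^2 - 0.29*n + 6.29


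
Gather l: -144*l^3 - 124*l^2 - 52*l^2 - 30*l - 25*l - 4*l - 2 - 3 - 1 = -144*l^3 - 176*l^2 - 59*l - 6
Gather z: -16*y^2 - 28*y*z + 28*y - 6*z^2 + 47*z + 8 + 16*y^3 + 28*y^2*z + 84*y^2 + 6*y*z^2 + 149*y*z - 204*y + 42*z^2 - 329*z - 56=16*y^3 + 68*y^2 - 176*y + z^2*(6*y + 36) + z*(28*y^2 + 121*y - 282) - 48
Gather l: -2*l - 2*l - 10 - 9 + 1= -4*l - 18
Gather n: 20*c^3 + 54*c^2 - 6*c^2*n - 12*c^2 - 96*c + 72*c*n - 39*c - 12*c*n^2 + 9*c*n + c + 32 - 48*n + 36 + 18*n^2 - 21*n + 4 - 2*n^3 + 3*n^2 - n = 20*c^3 + 42*c^2 - 134*c - 2*n^3 + n^2*(21 - 12*c) + n*(-6*c^2 + 81*c - 70) + 72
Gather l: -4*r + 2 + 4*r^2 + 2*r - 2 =4*r^2 - 2*r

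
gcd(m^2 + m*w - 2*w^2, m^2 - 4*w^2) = m + 2*w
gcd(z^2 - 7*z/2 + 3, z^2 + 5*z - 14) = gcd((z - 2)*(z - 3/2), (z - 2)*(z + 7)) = z - 2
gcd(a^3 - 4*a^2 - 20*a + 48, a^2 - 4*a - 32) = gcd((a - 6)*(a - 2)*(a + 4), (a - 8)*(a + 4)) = a + 4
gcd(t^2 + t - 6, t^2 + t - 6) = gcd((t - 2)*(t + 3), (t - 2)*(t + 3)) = t^2 + t - 6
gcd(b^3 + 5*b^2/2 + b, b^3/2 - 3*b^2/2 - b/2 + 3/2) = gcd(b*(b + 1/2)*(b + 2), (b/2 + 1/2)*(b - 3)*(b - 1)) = 1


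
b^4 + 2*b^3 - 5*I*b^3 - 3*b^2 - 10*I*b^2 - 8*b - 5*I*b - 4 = (b + 1)^2*(b - 4*I)*(b - I)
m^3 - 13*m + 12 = (m - 3)*(m - 1)*(m + 4)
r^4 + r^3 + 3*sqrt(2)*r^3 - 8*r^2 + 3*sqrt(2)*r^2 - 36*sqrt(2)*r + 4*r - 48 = (r - 3)*(r + 4)*(r + sqrt(2))*(r + 2*sqrt(2))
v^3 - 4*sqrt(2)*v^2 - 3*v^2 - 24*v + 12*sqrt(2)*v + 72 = (v - 3)*(v - 6*sqrt(2))*(v + 2*sqrt(2))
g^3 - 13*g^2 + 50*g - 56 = (g - 7)*(g - 4)*(g - 2)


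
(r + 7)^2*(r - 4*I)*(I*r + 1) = I*r^4 + 5*r^3 + 14*I*r^3 + 70*r^2 + 45*I*r^2 + 245*r - 56*I*r - 196*I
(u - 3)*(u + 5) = u^2 + 2*u - 15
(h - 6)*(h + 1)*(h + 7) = h^3 + 2*h^2 - 41*h - 42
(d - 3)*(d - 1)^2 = d^3 - 5*d^2 + 7*d - 3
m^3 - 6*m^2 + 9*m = m*(m - 3)^2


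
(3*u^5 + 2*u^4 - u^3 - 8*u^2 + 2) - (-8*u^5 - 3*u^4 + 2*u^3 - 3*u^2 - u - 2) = 11*u^5 + 5*u^4 - 3*u^3 - 5*u^2 + u + 4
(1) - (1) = 0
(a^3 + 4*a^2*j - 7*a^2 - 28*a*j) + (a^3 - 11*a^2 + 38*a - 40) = 2*a^3 + 4*a^2*j - 18*a^2 - 28*a*j + 38*a - 40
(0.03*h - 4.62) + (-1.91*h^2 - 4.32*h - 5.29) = -1.91*h^2 - 4.29*h - 9.91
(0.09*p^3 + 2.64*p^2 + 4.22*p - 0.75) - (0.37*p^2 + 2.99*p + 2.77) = 0.09*p^3 + 2.27*p^2 + 1.23*p - 3.52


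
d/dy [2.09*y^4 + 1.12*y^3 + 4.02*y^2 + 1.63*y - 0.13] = 8.36*y^3 + 3.36*y^2 + 8.04*y + 1.63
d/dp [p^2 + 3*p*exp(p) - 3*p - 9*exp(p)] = 3*p*exp(p) + 2*p - 6*exp(p) - 3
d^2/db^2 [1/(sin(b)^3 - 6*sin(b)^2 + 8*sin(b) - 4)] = (-9*sin(b)^6 + 66*sin(b)^5 - 148*sin(b)^4 + 12*sin(b)^3 + 296*sin(b)^2 - 296*sin(b) + 80)/(sin(b)^3 - 6*sin(b)^2 + 8*sin(b) - 4)^3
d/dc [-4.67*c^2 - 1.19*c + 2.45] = -9.34*c - 1.19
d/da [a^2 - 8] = 2*a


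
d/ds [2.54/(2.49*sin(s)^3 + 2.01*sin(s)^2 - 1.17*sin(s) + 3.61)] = (-18.9738*sin(s)^2 - 10.2108*sin(s) + 2.9718)*cos(s)/(2.49*sin(s)^3 + 2.01*sin(s)^2 - 1.17*sin(s) + 3.61)^2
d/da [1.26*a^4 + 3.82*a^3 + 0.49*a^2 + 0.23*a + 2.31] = 5.04*a^3 + 11.46*a^2 + 0.98*a + 0.23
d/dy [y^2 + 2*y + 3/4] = 2*y + 2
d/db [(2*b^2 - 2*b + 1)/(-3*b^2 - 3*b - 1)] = (-12*b^2 + 2*b + 5)/(9*b^4 + 18*b^3 + 15*b^2 + 6*b + 1)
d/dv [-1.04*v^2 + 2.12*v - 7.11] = 2.12 - 2.08*v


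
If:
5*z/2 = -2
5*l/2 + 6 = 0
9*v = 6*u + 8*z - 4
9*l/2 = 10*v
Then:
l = -12/5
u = 17/150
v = -27/25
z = -4/5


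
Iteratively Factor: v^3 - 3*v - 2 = (v + 1)*(v^2 - v - 2) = (v - 2)*(v + 1)*(v + 1)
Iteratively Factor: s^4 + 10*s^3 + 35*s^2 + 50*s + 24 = (s + 2)*(s^3 + 8*s^2 + 19*s + 12) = (s + 2)*(s + 3)*(s^2 + 5*s + 4) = (s + 2)*(s + 3)*(s + 4)*(s + 1)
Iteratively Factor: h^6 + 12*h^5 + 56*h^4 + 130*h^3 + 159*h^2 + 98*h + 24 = (h + 1)*(h^5 + 11*h^4 + 45*h^3 + 85*h^2 + 74*h + 24) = (h + 1)*(h + 3)*(h^4 + 8*h^3 + 21*h^2 + 22*h + 8) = (h + 1)^2*(h + 3)*(h^3 + 7*h^2 + 14*h + 8) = (h + 1)^2*(h + 3)*(h + 4)*(h^2 + 3*h + 2) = (h + 1)^3*(h + 3)*(h + 4)*(h + 2)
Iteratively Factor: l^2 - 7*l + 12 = (l - 4)*(l - 3)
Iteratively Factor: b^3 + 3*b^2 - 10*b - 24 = (b - 3)*(b^2 + 6*b + 8) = (b - 3)*(b + 2)*(b + 4)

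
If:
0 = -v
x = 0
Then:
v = 0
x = 0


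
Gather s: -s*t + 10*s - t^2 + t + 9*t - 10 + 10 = s*(10 - t) - t^2 + 10*t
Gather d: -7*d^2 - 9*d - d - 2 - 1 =-7*d^2 - 10*d - 3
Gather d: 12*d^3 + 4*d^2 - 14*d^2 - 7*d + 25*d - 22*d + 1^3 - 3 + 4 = 12*d^3 - 10*d^2 - 4*d + 2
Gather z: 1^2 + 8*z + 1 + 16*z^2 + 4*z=16*z^2 + 12*z + 2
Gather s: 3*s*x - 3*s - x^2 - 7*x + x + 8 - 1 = s*(3*x - 3) - x^2 - 6*x + 7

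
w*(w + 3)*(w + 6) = w^3 + 9*w^2 + 18*w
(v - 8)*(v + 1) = v^2 - 7*v - 8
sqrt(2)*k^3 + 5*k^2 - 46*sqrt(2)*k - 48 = (k - 4*sqrt(2))*(k + 6*sqrt(2))*(sqrt(2)*k + 1)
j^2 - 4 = (j - 2)*(j + 2)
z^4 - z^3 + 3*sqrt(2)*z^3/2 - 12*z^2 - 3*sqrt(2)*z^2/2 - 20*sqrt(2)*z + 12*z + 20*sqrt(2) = (z - 1)*(z - 5*sqrt(2)/2)*(z + 2*sqrt(2))^2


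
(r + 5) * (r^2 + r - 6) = r^3 + 6*r^2 - r - 30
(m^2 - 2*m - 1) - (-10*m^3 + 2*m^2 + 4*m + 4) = 10*m^3 - m^2 - 6*m - 5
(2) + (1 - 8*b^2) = 3 - 8*b^2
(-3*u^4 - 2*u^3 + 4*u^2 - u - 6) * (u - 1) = -3*u^5 + u^4 + 6*u^3 - 5*u^2 - 5*u + 6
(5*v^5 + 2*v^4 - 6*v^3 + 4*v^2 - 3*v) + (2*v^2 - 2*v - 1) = 5*v^5 + 2*v^4 - 6*v^3 + 6*v^2 - 5*v - 1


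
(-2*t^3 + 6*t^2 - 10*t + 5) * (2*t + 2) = -4*t^4 + 8*t^3 - 8*t^2 - 10*t + 10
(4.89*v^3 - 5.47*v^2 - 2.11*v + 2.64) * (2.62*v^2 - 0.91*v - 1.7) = 12.8118*v^5 - 18.7813*v^4 - 8.8635*v^3 + 18.1359*v^2 + 1.1846*v - 4.488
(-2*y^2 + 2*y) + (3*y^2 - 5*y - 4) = y^2 - 3*y - 4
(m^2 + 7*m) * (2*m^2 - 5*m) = 2*m^4 + 9*m^3 - 35*m^2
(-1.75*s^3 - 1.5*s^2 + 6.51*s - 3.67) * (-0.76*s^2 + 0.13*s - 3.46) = 1.33*s^5 + 0.9125*s^4 + 0.9124*s^3 + 8.8255*s^2 - 23.0017*s + 12.6982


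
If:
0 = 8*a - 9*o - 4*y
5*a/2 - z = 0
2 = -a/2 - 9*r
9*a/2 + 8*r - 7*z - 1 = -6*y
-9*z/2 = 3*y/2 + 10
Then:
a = -385/526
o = -905/7101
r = -191/1052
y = -3715/3156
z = -1925/1052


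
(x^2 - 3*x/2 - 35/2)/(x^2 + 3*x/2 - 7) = (x - 5)/(x - 2)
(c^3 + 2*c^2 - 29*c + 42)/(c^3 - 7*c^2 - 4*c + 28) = (c^2 + 4*c - 21)/(c^2 - 5*c - 14)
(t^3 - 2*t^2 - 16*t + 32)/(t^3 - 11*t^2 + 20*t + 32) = (t^2 + 2*t - 8)/(t^2 - 7*t - 8)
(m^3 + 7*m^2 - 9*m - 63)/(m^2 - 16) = (m^3 + 7*m^2 - 9*m - 63)/(m^2 - 16)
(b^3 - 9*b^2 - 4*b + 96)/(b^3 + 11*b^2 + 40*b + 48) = (b^2 - 12*b + 32)/(b^2 + 8*b + 16)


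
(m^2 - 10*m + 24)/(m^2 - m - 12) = (m - 6)/(m + 3)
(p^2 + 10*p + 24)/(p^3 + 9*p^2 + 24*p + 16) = (p + 6)/(p^2 + 5*p + 4)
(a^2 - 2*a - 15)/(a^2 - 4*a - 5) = (a + 3)/(a + 1)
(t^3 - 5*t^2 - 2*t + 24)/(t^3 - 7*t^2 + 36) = (t - 4)/(t - 6)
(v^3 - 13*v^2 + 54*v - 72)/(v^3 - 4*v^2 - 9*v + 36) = (v - 6)/(v + 3)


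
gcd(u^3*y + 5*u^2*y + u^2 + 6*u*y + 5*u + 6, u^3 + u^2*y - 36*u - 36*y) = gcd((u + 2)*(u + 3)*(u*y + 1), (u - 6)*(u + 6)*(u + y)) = 1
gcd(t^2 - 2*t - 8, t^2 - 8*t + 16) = t - 4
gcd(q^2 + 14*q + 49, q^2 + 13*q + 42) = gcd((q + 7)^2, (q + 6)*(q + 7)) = q + 7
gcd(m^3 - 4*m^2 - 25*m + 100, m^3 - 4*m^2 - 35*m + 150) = m - 5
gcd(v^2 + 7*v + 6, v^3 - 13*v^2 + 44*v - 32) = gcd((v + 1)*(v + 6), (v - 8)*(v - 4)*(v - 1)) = 1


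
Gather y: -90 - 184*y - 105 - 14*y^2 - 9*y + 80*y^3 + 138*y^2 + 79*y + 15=80*y^3 + 124*y^2 - 114*y - 180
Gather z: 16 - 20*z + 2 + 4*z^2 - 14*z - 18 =4*z^2 - 34*z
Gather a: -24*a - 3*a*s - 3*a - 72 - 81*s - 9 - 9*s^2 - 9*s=a*(-3*s - 27) - 9*s^2 - 90*s - 81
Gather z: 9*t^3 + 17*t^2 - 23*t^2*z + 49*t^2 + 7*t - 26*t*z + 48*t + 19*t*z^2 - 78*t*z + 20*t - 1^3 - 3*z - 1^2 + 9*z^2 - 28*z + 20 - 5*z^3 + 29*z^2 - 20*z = 9*t^3 + 66*t^2 + 75*t - 5*z^3 + z^2*(19*t + 38) + z*(-23*t^2 - 104*t - 51) + 18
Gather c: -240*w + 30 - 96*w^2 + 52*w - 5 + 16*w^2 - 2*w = -80*w^2 - 190*w + 25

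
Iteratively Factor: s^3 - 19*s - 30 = (s + 2)*(s^2 - 2*s - 15) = (s + 2)*(s + 3)*(s - 5)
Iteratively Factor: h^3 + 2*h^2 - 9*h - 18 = (h + 3)*(h^2 - h - 6) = (h - 3)*(h + 3)*(h + 2)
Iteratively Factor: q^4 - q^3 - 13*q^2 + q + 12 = (q + 1)*(q^3 - 2*q^2 - 11*q + 12) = (q - 4)*(q + 1)*(q^2 + 2*q - 3) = (q - 4)*(q + 1)*(q + 3)*(q - 1)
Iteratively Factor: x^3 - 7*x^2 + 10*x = (x - 2)*(x^2 - 5*x) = x*(x - 2)*(x - 5)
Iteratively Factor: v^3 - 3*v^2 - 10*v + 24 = (v - 2)*(v^2 - v - 12) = (v - 2)*(v + 3)*(v - 4)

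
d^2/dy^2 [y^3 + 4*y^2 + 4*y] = 6*y + 8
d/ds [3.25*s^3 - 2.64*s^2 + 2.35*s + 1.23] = 9.75*s^2 - 5.28*s + 2.35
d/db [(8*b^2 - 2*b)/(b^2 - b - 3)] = 6*(-b^2 - 8*b + 1)/(b^4 - 2*b^3 - 5*b^2 + 6*b + 9)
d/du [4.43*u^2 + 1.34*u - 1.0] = 8.86*u + 1.34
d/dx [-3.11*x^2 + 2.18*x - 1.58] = 2.18 - 6.22*x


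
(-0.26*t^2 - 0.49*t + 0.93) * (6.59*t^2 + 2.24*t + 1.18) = -1.7134*t^4 - 3.8115*t^3 + 4.7243*t^2 + 1.505*t + 1.0974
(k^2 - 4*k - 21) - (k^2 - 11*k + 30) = 7*k - 51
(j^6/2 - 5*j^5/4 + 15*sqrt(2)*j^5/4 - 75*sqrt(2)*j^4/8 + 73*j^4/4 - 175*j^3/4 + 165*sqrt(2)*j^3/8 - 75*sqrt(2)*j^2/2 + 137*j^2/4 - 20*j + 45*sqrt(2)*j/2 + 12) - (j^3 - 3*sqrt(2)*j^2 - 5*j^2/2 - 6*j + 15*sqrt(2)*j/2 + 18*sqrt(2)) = j^6/2 - 5*j^5/4 + 15*sqrt(2)*j^5/4 - 75*sqrt(2)*j^4/8 + 73*j^4/4 - 179*j^3/4 + 165*sqrt(2)*j^3/8 - 69*sqrt(2)*j^2/2 + 147*j^2/4 - 14*j + 15*sqrt(2)*j - 18*sqrt(2) + 12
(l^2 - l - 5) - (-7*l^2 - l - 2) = 8*l^2 - 3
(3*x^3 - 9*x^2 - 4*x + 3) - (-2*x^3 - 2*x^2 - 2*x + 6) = 5*x^3 - 7*x^2 - 2*x - 3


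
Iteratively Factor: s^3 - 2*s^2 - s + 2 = (s - 1)*(s^2 - s - 2) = (s - 2)*(s - 1)*(s + 1)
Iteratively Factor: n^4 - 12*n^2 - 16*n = (n)*(n^3 - 12*n - 16) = n*(n + 2)*(n^2 - 2*n - 8) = n*(n - 4)*(n + 2)*(n + 2)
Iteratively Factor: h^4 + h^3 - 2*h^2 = (h - 1)*(h^3 + 2*h^2) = h*(h - 1)*(h^2 + 2*h) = h*(h - 1)*(h + 2)*(h)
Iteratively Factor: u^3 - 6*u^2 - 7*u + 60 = (u + 3)*(u^2 - 9*u + 20) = (u - 5)*(u + 3)*(u - 4)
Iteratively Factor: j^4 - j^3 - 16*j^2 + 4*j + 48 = (j - 4)*(j^3 + 3*j^2 - 4*j - 12) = (j - 4)*(j + 2)*(j^2 + j - 6) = (j - 4)*(j - 2)*(j + 2)*(j + 3)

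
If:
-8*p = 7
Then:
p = -7/8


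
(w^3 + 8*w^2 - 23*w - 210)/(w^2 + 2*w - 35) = w + 6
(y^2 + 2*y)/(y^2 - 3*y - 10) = y/(y - 5)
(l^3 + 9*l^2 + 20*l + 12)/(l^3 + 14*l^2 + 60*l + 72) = (l + 1)/(l + 6)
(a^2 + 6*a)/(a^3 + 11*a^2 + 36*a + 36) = a/(a^2 + 5*a + 6)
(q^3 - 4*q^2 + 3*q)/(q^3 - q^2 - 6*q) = (q - 1)/(q + 2)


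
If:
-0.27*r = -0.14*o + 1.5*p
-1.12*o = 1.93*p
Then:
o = 0.267203363757563*r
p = -0.155061019382627*r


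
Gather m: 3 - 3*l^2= 3 - 3*l^2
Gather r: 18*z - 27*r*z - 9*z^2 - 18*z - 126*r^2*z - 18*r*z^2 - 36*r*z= -126*r^2*z + r*(-18*z^2 - 63*z) - 9*z^2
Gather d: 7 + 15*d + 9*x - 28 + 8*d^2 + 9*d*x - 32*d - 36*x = 8*d^2 + d*(9*x - 17) - 27*x - 21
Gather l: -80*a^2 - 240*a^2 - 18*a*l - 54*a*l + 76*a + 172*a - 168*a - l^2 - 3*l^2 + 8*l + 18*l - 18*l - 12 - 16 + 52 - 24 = -320*a^2 + 80*a - 4*l^2 + l*(8 - 72*a)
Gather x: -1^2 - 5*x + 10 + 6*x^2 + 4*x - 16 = 6*x^2 - x - 7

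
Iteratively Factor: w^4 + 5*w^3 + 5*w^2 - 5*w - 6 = (w + 2)*(w^3 + 3*w^2 - w - 3) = (w + 1)*(w + 2)*(w^2 + 2*w - 3) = (w - 1)*(w + 1)*(w + 2)*(w + 3)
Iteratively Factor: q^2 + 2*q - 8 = (q - 2)*(q + 4)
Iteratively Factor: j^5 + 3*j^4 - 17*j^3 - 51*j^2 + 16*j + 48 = (j + 3)*(j^4 - 17*j^2 + 16) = (j - 1)*(j + 3)*(j^3 + j^2 - 16*j - 16) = (j - 1)*(j + 3)*(j + 4)*(j^2 - 3*j - 4) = (j - 4)*(j - 1)*(j + 3)*(j + 4)*(j + 1)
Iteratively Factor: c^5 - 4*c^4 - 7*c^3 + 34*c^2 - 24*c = (c)*(c^4 - 4*c^3 - 7*c^2 + 34*c - 24) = c*(c - 1)*(c^3 - 3*c^2 - 10*c + 24) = c*(c - 2)*(c - 1)*(c^2 - c - 12) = c*(c - 2)*(c - 1)*(c + 3)*(c - 4)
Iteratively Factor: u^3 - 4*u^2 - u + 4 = (u - 4)*(u^2 - 1) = (u - 4)*(u - 1)*(u + 1)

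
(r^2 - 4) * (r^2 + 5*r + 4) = r^4 + 5*r^3 - 20*r - 16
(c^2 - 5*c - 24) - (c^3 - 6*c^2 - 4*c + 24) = -c^3 + 7*c^2 - c - 48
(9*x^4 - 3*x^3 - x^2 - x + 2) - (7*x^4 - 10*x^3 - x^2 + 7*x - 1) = 2*x^4 + 7*x^3 - 8*x + 3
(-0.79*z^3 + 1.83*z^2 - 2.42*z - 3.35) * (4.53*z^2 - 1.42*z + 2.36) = -3.5787*z^5 + 9.4117*z^4 - 15.4256*z^3 - 7.4203*z^2 - 0.9542*z - 7.906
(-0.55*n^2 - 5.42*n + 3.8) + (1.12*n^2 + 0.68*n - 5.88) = 0.57*n^2 - 4.74*n - 2.08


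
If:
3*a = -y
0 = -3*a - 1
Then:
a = -1/3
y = 1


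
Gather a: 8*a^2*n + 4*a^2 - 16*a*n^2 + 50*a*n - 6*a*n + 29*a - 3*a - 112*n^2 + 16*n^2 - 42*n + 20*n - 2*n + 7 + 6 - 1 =a^2*(8*n + 4) + a*(-16*n^2 + 44*n + 26) - 96*n^2 - 24*n + 12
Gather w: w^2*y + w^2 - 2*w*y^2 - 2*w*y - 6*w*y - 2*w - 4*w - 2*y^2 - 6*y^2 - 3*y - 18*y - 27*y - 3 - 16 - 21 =w^2*(y + 1) + w*(-2*y^2 - 8*y - 6) - 8*y^2 - 48*y - 40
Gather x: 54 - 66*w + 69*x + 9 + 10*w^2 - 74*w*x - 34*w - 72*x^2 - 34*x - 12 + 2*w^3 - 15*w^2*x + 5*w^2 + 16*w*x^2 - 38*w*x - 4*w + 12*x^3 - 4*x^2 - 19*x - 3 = 2*w^3 + 15*w^2 - 104*w + 12*x^3 + x^2*(16*w - 76) + x*(-15*w^2 - 112*w + 16) + 48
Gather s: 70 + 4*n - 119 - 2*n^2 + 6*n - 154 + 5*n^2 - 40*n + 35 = 3*n^2 - 30*n - 168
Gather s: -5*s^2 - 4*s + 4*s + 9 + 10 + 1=20 - 5*s^2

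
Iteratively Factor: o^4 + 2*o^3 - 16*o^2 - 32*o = (o - 4)*(o^3 + 6*o^2 + 8*o) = (o - 4)*(o + 4)*(o^2 + 2*o) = (o - 4)*(o + 2)*(o + 4)*(o)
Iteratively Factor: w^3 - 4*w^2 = (w)*(w^2 - 4*w) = w*(w - 4)*(w)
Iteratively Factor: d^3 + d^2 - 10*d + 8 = (d - 2)*(d^2 + 3*d - 4) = (d - 2)*(d - 1)*(d + 4)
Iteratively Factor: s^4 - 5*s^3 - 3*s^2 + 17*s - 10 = (s - 1)*(s^3 - 4*s^2 - 7*s + 10) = (s - 1)^2*(s^2 - 3*s - 10) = (s - 5)*(s - 1)^2*(s + 2)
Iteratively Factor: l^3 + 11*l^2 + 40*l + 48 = (l + 3)*(l^2 + 8*l + 16) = (l + 3)*(l + 4)*(l + 4)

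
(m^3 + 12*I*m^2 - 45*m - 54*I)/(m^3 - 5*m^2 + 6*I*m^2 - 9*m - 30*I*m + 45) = (m + 6*I)/(m - 5)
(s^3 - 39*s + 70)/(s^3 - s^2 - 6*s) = (-s^3 + 39*s - 70)/(s*(-s^2 + s + 6))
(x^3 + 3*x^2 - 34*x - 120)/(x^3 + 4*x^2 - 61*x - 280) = (x^2 - 2*x - 24)/(x^2 - x - 56)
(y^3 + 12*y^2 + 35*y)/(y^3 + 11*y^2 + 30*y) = (y + 7)/(y + 6)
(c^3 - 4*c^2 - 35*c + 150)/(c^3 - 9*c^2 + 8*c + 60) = (c^2 + c - 30)/(c^2 - 4*c - 12)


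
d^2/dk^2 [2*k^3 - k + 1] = 12*k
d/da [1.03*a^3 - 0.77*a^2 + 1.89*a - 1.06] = 3.09*a^2 - 1.54*a + 1.89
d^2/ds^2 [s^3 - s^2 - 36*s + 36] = 6*s - 2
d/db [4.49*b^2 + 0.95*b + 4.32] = 8.98*b + 0.95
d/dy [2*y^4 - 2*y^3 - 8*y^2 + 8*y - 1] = 8*y^3 - 6*y^2 - 16*y + 8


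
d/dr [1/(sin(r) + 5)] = -cos(r)/(sin(r) + 5)^2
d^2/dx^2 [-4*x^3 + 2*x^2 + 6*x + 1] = 4 - 24*x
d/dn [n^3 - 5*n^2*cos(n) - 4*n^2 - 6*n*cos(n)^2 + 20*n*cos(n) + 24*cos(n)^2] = 5*n^2*sin(n) + 3*n^2 - 20*n*sin(n) + 6*n*sin(2*n) - 10*n*cos(n) - 8*n - 24*sin(2*n) - 6*cos(n)^2 + 20*cos(n)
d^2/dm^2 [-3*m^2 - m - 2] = -6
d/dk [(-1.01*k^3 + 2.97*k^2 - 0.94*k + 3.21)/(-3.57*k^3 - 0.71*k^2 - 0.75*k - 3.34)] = (11.32*k^4 - 5.1966*k^3 + 41.6044*k^2 - 15.2814*k + 5.5471)/(12.7449*k^6 + 5.0694*k^5 + 5.8591*k^4 + 24.9126*k^3 + 5.3053*k^2 + 5.01*k + 11.1556)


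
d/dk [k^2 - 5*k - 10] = 2*k - 5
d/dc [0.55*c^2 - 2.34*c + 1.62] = 1.1*c - 2.34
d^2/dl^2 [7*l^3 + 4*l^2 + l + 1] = 42*l + 8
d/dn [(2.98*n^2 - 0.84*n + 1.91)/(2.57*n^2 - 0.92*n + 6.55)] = (-0.5828*n^2 + 29.2206*n - 3.7448)/(6.6049*n^4 - 4.7288*n^3 + 34.5134*n^2 - 12.052*n + 42.9025)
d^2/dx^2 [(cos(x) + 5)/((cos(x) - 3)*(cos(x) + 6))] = (-17*(1 - cos(x)^2)^2 - cos(x)^5 - 151*cos(x)^3 - 463*cos(x)^2 - 396*cos(x) + 395)/((cos(x) - 3)^3*(cos(x) + 6)^3)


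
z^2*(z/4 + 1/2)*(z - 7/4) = z^4/4 + z^3/16 - 7*z^2/8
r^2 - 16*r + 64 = (r - 8)^2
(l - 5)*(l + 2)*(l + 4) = l^3 + l^2 - 22*l - 40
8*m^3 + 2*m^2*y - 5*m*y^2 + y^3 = (-4*m + y)*(-2*m + y)*(m + y)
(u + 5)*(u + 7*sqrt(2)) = u^2 + 5*u + 7*sqrt(2)*u + 35*sqrt(2)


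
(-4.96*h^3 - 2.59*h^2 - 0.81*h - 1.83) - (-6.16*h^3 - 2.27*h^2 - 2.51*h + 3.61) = 1.2*h^3 - 0.32*h^2 + 1.7*h - 5.44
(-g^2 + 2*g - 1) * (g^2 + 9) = -g^4 + 2*g^3 - 10*g^2 + 18*g - 9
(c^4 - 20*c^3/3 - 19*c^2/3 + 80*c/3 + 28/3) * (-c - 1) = -c^5 + 17*c^4/3 + 13*c^3 - 61*c^2/3 - 36*c - 28/3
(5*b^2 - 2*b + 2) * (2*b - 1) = 10*b^3 - 9*b^2 + 6*b - 2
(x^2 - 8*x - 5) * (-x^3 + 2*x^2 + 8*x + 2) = -x^5 + 10*x^4 - 3*x^3 - 72*x^2 - 56*x - 10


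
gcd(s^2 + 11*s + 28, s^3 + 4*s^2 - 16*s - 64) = s + 4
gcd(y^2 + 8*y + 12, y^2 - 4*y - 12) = y + 2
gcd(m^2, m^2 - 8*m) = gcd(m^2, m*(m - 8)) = m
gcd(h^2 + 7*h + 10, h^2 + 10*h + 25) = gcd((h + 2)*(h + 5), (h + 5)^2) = h + 5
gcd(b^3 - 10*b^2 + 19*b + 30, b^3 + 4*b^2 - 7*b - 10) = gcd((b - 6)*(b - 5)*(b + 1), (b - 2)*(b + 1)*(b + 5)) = b + 1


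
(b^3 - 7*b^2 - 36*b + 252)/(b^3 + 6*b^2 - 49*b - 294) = (b - 6)/(b + 7)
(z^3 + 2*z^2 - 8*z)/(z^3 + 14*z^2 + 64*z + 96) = z*(z - 2)/(z^2 + 10*z + 24)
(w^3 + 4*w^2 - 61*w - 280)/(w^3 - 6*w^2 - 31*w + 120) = (w + 7)/(w - 3)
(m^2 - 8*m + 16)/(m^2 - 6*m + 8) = (m - 4)/(m - 2)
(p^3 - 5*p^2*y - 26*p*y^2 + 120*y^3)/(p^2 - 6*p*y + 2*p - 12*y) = (p^2 + p*y - 20*y^2)/(p + 2)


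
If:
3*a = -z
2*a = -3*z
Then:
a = 0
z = 0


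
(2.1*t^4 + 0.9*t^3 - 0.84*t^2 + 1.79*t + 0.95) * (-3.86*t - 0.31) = -8.106*t^5 - 4.125*t^4 + 2.9634*t^3 - 6.649*t^2 - 4.2219*t - 0.2945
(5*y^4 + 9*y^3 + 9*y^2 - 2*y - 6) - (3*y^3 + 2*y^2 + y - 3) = 5*y^4 + 6*y^3 + 7*y^2 - 3*y - 3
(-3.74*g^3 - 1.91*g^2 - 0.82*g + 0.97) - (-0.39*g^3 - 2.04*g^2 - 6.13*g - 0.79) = -3.35*g^3 + 0.13*g^2 + 5.31*g + 1.76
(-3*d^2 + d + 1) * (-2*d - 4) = 6*d^3 + 10*d^2 - 6*d - 4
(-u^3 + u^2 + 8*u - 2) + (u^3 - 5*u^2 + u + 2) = -4*u^2 + 9*u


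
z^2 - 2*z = z*(z - 2)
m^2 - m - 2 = (m - 2)*(m + 1)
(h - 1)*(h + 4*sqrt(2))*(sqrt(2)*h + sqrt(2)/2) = sqrt(2)*h^3 - sqrt(2)*h^2/2 + 8*h^2 - 4*h - sqrt(2)*h/2 - 4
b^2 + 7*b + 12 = (b + 3)*(b + 4)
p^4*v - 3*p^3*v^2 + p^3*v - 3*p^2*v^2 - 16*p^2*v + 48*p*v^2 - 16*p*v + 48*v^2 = (p - 4)*(p + 4)*(p - 3*v)*(p*v + v)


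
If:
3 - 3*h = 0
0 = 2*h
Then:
No Solution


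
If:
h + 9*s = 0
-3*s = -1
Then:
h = -3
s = 1/3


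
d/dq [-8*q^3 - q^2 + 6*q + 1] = -24*q^2 - 2*q + 6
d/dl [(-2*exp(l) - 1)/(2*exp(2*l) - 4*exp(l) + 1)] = (4*exp(2*l) + 4*exp(l) - 6)*exp(l)/(4*exp(4*l) - 16*exp(3*l) + 20*exp(2*l) - 8*exp(l) + 1)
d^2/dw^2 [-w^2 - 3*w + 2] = -2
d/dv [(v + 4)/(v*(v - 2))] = (-v^2 - 8*v + 8)/(v^2*(v^2 - 4*v + 4))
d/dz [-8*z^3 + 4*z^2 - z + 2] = -24*z^2 + 8*z - 1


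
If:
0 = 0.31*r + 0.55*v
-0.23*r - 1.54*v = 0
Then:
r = 0.00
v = 0.00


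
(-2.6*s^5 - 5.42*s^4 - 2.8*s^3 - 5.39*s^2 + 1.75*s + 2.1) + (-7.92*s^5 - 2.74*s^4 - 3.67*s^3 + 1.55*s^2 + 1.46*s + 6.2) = -10.52*s^5 - 8.16*s^4 - 6.47*s^3 - 3.84*s^2 + 3.21*s + 8.3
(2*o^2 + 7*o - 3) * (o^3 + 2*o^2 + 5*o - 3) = 2*o^5 + 11*o^4 + 21*o^3 + 23*o^2 - 36*o + 9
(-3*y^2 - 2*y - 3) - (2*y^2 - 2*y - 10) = 7 - 5*y^2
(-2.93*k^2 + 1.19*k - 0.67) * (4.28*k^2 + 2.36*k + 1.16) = -12.5404*k^4 - 1.8216*k^3 - 3.458*k^2 - 0.2008*k - 0.7772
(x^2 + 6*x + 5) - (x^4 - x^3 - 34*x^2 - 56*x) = -x^4 + x^3 + 35*x^2 + 62*x + 5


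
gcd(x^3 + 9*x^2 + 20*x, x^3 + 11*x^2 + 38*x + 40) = x^2 + 9*x + 20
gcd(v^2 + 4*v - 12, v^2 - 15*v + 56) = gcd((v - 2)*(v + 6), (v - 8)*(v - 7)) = 1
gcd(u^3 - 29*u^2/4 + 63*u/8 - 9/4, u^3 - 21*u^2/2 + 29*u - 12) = u^2 - 13*u/2 + 3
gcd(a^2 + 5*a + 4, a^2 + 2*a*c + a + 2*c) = a + 1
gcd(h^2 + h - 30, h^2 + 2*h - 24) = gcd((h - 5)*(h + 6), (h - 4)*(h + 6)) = h + 6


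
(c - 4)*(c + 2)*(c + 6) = c^3 + 4*c^2 - 20*c - 48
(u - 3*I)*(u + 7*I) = u^2 + 4*I*u + 21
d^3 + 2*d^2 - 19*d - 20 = (d - 4)*(d + 1)*(d + 5)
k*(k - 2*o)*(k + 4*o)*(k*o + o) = k^4*o + 2*k^3*o^2 + k^3*o - 8*k^2*o^3 + 2*k^2*o^2 - 8*k*o^3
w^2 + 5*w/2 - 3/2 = (w - 1/2)*(w + 3)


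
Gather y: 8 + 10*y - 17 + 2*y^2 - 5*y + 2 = 2*y^2 + 5*y - 7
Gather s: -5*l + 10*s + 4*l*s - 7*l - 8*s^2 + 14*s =-12*l - 8*s^2 + s*(4*l + 24)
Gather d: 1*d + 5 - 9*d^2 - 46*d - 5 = -9*d^2 - 45*d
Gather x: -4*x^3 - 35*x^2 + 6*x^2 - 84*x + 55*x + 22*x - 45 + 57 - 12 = -4*x^3 - 29*x^2 - 7*x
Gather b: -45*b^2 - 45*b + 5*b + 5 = -45*b^2 - 40*b + 5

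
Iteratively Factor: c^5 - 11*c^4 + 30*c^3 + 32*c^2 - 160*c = (c)*(c^4 - 11*c^3 + 30*c^2 + 32*c - 160) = c*(c - 4)*(c^3 - 7*c^2 + 2*c + 40) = c*(c - 5)*(c - 4)*(c^2 - 2*c - 8) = c*(c - 5)*(c - 4)^2*(c + 2)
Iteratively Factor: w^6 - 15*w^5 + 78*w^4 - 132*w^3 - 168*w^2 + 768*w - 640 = (w - 2)*(w^5 - 13*w^4 + 52*w^3 - 28*w^2 - 224*w + 320) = (w - 2)*(w + 2)*(w^4 - 15*w^3 + 82*w^2 - 192*w + 160) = (w - 2)^2*(w + 2)*(w^3 - 13*w^2 + 56*w - 80) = (w - 4)*(w - 2)^2*(w + 2)*(w^2 - 9*w + 20) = (w - 5)*(w - 4)*(w - 2)^2*(w + 2)*(w - 4)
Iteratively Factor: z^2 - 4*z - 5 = (z + 1)*(z - 5)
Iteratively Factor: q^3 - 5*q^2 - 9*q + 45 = (q + 3)*(q^2 - 8*q + 15) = (q - 3)*(q + 3)*(q - 5)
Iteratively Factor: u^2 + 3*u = (u + 3)*(u)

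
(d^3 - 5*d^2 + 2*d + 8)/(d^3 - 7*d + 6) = (d^2 - 3*d - 4)/(d^2 + 2*d - 3)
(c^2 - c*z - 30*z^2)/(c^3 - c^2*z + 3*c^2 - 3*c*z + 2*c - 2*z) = (c^2 - c*z - 30*z^2)/(c^3 - c^2*z + 3*c^2 - 3*c*z + 2*c - 2*z)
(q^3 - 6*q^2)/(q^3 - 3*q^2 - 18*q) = q/(q + 3)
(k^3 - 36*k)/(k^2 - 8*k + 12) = k*(k + 6)/(k - 2)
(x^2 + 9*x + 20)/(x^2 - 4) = (x^2 + 9*x + 20)/(x^2 - 4)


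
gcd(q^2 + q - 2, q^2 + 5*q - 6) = q - 1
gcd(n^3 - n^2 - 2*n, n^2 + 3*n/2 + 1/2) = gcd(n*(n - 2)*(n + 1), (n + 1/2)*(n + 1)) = n + 1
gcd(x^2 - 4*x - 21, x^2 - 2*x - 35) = x - 7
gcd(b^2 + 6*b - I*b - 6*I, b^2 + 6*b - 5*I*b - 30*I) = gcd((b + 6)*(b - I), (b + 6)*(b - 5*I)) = b + 6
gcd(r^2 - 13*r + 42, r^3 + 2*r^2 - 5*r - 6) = 1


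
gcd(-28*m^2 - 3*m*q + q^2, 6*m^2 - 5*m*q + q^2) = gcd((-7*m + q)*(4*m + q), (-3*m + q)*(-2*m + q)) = 1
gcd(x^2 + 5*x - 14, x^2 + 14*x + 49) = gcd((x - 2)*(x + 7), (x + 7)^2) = x + 7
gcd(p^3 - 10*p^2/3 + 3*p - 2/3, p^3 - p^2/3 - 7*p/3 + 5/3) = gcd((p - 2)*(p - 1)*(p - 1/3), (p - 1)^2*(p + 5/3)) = p - 1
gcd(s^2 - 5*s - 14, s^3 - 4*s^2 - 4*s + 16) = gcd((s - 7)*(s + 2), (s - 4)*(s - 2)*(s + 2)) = s + 2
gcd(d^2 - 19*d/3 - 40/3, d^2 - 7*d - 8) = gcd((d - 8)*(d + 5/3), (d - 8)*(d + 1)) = d - 8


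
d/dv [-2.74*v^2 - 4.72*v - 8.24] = -5.48*v - 4.72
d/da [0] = 0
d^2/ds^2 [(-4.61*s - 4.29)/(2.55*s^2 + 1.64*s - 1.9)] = (-(4.61*s + 4.29)*(5.1*s + 1.64)*(10.2*s + 3.28) + (70.533*s + 36.9998)*(2.55*s^2 + 1.64*s - 1.9))/(2.55*s^2 + 1.64*s - 1.9)^3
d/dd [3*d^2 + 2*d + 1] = 6*d + 2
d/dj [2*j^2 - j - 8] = 4*j - 1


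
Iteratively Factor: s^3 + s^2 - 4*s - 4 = (s + 1)*(s^2 - 4) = (s + 1)*(s + 2)*(s - 2)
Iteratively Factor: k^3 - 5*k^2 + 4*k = (k)*(k^2 - 5*k + 4) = k*(k - 1)*(k - 4)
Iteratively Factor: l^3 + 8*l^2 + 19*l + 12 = (l + 1)*(l^2 + 7*l + 12) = (l + 1)*(l + 4)*(l + 3)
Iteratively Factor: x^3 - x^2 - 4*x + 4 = (x - 1)*(x^2 - 4) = (x - 2)*(x - 1)*(x + 2)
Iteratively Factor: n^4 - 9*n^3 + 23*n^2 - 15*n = (n)*(n^3 - 9*n^2 + 23*n - 15) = n*(n - 5)*(n^2 - 4*n + 3) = n*(n - 5)*(n - 3)*(n - 1)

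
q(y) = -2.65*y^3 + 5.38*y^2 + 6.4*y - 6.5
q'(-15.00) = -1943.75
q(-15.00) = 10051.75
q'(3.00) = -32.87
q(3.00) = -10.43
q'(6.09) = -222.92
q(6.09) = -366.54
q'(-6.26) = -372.50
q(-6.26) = 814.35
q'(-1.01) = -12.58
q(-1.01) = -4.75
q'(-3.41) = -122.73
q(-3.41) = 139.31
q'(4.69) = -118.00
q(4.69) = -131.52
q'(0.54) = 9.89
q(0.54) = -1.89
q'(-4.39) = -194.05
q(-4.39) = 293.29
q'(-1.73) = -36.01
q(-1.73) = 12.25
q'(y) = -7.95*y^2 + 10.76*y + 6.4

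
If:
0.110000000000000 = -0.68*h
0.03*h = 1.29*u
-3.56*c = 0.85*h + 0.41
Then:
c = -0.08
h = -0.16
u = -0.00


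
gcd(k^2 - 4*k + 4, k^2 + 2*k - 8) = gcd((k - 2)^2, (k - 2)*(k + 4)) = k - 2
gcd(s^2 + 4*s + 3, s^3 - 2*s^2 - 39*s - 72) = s + 3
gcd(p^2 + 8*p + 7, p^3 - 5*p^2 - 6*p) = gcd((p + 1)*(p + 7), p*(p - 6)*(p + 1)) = p + 1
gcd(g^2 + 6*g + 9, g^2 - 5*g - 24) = g + 3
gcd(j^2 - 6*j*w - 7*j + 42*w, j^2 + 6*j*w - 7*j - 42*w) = j - 7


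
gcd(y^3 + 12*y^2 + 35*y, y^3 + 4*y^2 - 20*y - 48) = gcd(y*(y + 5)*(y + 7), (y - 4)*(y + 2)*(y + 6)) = 1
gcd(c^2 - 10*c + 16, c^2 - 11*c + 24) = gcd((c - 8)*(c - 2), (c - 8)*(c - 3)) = c - 8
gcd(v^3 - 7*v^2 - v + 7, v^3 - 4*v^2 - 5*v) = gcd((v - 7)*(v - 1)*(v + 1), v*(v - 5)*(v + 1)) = v + 1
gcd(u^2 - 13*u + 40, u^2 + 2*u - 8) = 1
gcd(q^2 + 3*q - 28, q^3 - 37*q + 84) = q^2 + 3*q - 28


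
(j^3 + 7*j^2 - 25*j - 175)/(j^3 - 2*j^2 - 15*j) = (j^2 + 12*j + 35)/(j*(j + 3))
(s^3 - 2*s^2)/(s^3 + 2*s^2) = (s - 2)/(s + 2)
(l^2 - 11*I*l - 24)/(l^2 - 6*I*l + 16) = (l - 3*I)/(l + 2*I)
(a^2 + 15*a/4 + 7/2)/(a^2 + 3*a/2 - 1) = (4*a + 7)/(2*(2*a - 1))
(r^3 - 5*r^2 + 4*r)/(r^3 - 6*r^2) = (r^2 - 5*r + 4)/(r*(r - 6))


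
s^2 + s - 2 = (s - 1)*(s + 2)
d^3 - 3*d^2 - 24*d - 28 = (d - 7)*(d + 2)^2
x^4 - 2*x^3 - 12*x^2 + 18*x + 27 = (x - 3)^2*(x + 1)*(x + 3)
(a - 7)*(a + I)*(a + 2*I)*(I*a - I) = I*a^4 - 3*a^3 - 8*I*a^3 + 24*a^2 + 5*I*a^2 - 21*a + 16*I*a - 14*I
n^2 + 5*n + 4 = (n + 1)*(n + 4)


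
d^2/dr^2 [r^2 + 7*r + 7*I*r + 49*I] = 2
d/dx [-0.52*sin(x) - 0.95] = -0.52*cos(x)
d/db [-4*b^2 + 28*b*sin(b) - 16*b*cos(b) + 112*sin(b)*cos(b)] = 16*b*sin(b) + 28*b*cos(b) - 8*b + 28*sin(b) - 16*cos(b) + 112*cos(2*b)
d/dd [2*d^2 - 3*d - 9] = 4*d - 3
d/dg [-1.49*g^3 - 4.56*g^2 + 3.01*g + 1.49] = -4.47*g^2 - 9.12*g + 3.01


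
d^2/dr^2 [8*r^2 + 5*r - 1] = 16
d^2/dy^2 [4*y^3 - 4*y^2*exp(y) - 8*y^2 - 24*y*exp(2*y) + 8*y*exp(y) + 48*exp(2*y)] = -4*y^2*exp(y) - 96*y*exp(2*y) - 8*y*exp(y) + 24*y + 96*exp(2*y) + 8*exp(y) - 16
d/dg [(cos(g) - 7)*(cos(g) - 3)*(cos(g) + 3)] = (-3*cos(g)^2 + 14*cos(g) + 9)*sin(g)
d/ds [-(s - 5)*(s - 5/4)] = 25/4 - 2*s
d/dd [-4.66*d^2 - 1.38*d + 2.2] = -9.32*d - 1.38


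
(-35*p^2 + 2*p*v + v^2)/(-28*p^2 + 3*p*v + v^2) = (5*p - v)/(4*p - v)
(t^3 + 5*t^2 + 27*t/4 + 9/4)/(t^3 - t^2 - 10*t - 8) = (t^3 + 5*t^2 + 27*t/4 + 9/4)/(t^3 - t^2 - 10*t - 8)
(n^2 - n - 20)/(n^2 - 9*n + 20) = (n + 4)/(n - 4)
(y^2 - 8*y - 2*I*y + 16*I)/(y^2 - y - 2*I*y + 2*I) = (y - 8)/(y - 1)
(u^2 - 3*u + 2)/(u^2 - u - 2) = (u - 1)/(u + 1)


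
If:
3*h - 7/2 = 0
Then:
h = 7/6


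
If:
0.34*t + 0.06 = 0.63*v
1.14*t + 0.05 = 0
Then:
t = -0.04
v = 0.07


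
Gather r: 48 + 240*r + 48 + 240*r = 480*r + 96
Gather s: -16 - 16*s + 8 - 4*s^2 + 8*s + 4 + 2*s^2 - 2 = -2*s^2 - 8*s - 6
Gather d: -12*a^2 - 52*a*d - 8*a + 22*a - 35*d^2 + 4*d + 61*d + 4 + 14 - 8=-12*a^2 + 14*a - 35*d^2 + d*(65 - 52*a) + 10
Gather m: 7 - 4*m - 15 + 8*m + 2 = 4*m - 6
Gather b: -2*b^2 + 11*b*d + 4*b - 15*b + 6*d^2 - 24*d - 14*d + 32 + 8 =-2*b^2 + b*(11*d - 11) + 6*d^2 - 38*d + 40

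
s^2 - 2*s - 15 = (s - 5)*(s + 3)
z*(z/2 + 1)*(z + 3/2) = z^3/2 + 7*z^2/4 + 3*z/2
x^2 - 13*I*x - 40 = (x - 8*I)*(x - 5*I)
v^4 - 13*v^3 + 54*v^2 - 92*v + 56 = (v - 7)*(v - 2)^3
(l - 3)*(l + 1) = l^2 - 2*l - 3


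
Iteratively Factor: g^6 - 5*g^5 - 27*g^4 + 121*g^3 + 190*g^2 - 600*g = (g + 3)*(g^5 - 8*g^4 - 3*g^3 + 130*g^2 - 200*g) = (g - 5)*(g + 3)*(g^4 - 3*g^3 - 18*g^2 + 40*g) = (g - 5)*(g + 3)*(g + 4)*(g^3 - 7*g^2 + 10*g) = (g - 5)^2*(g + 3)*(g + 4)*(g^2 - 2*g) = g*(g - 5)^2*(g + 3)*(g + 4)*(g - 2)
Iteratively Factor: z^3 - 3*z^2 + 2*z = (z - 1)*(z^2 - 2*z) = z*(z - 1)*(z - 2)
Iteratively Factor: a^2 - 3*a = (a)*(a - 3)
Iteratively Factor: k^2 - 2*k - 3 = (k + 1)*(k - 3)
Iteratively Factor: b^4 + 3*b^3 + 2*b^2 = (b + 2)*(b^3 + b^2) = b*(b + 2)*(b^2 + b) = b^2*(b + 2)*(b + 1)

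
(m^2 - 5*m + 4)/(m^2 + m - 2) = (m - 4)/(m + 2)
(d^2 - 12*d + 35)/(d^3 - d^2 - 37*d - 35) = (d - 5)/(d^2 + 6*d + 5)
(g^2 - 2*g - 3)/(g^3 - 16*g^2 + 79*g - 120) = (g + 1)/(g^2 - 13*g + 40)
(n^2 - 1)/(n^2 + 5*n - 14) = (n^2 - 1)/(n^2 + 5*n - 14)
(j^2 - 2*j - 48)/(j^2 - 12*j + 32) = (j + 6)/(j - 4)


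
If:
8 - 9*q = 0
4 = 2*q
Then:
No Solution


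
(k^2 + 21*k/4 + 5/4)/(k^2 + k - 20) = (k + 1/4)/(k - 4)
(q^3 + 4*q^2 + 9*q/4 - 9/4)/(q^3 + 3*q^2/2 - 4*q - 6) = (2*q^2 + 5*q - 3)/(2*(q^2 - 4))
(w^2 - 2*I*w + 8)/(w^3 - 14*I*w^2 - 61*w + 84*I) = (w + 2*I)/(w^2 - 10*I*w - 21)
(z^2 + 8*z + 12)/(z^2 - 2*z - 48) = (z + 2)/(z - 8)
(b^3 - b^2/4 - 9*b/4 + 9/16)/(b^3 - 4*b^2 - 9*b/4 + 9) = (b - 1/4)/(b - 4)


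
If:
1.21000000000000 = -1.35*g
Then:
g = -0.90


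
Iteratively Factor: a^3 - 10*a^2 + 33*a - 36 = (a - 3)*(a^2 - 7*a + 12) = (a - 3)^2*(a - 4)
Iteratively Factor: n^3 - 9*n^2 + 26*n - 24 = (n - 4)*(n^2 - 5*n + 6) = (n - 4)*(n - 2)*(n - 3)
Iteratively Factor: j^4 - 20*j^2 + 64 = (j - 2)*(j^3 + 2*j^2 - 16*j - 32) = (j - 4)*(j - 2)*(j^2 + 6*j + 8) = (j - 4)*(j - 2)*(j + 2)*(j + 4)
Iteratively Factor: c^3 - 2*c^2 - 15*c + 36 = (c - 3)*(c^2 + c - 12) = (c - 3)^2*(c + 4)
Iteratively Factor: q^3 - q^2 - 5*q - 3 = (q - 3)*(q^2 + 2*q + 1) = (q - 3)*(q + 1)*(q + 1)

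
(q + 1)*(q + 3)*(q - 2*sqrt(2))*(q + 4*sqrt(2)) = q^4 + 2*sqrt(2)*q^3 + 4*q^3 - 13*q^2 + 8*sqrt(2)*q^2 - 64*q + 6*sqrt(2)*q - 48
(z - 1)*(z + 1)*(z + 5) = z^3 + 5*z^2 - z - 5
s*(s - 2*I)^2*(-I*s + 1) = -I*s^4 - 3*s^3 - 4*s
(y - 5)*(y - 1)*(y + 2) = y^3 - 4*y^2 - 7*y + 10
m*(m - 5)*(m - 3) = m^3 - 8*m^2 + 15*m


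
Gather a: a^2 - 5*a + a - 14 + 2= a^2 - 4*a - 12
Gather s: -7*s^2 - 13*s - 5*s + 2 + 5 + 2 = -7*s^2 - 18*s + 9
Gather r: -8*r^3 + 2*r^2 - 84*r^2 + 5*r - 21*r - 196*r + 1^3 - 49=-8*r^3 - 82*r^2 - 212*r - 48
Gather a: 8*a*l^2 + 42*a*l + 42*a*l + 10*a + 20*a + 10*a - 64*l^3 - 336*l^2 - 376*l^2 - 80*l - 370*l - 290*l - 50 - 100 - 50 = a*(8*l^2 + 84*l + 40) - 64*l^3 - 712*l^2 - 740*l - 200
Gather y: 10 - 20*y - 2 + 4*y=8 - 16*y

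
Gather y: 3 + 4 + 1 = 8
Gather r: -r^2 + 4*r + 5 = -r^2 + 4*r + 5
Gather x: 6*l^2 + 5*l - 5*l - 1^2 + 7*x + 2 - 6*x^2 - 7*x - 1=6*l^2 - 6*x^2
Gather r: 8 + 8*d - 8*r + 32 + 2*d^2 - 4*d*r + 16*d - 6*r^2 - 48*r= 2*d^2 + 24*d - 6*r^2 + r*(-4*d - 56) + 40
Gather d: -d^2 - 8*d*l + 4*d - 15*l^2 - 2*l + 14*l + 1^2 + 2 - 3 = -d^2 + d*(4 - 8*l) - 15*l^2 + 12*l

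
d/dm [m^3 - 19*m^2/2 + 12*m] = 3*m^2 - 19*m + 12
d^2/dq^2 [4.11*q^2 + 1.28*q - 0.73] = 8.22000000000000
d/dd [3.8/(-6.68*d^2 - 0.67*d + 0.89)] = (50.768*d + 2.546)/(6.68*d^2 + 0.67*d - 0.89)^2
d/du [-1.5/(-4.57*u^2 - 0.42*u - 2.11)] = (-13.71*u - 0.63)/(4.57*u^2 + 0.42*u + 2.11)^2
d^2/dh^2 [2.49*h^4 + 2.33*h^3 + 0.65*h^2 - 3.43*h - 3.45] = 29.88*h^2 + 13.98*h + 1.3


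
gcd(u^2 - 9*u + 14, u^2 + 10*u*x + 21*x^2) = 1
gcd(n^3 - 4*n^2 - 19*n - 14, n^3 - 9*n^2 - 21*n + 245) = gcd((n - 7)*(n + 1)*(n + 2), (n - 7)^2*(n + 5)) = n - 7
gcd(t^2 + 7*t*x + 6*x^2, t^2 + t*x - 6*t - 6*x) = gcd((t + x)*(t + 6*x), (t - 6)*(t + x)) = t + x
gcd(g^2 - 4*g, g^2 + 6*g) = g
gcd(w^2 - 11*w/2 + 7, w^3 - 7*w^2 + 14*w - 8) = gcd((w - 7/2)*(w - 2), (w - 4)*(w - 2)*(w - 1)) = w - 2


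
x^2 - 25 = (x - 5)*(x + 5)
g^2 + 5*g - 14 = (g - 2)*(g + 7)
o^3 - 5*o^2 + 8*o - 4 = (o - 2)^2*(o - 1)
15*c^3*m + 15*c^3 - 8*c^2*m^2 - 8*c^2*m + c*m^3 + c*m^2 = (-5*c + m)*(-3*c + m)*(c*m + c)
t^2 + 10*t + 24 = (t + 4)*(t + 6)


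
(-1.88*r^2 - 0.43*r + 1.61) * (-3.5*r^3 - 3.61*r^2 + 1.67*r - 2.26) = 6.58*r^5 + 8.2918*r^4 - 7.2223*r^3 - 2.2814*r^2 + 3.6605*r - 3.6386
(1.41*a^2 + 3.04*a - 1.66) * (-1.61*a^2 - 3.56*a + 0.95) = -2.2701*a^4 - 9.914*a^3 - 6.8103*a^2 + 8.7976*a - 1.577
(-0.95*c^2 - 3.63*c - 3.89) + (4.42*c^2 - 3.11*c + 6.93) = 3.47*c^2 - 6.74*c + 3.04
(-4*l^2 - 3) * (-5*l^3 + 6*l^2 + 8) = 20*l^5 - 24*l^4 + 15*l^3 - 50*l^2 - 24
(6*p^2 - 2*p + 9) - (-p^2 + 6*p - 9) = 7*p^2 - 8*p + 18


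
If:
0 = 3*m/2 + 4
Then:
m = -8/3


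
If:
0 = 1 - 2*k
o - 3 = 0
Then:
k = 1/2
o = 3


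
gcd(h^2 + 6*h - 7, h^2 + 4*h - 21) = h + 7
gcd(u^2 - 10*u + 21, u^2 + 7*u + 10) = 1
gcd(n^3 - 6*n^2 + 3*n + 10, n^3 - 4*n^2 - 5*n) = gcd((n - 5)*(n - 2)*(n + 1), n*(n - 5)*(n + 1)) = n^2 - 4*n - 5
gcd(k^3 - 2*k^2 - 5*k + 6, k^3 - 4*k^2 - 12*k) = k + 2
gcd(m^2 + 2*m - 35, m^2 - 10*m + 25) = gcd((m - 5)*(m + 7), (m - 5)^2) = m - 5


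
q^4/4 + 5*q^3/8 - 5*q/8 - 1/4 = (q/4 + 1/2)*(q - 1)*(q + 1/2)*(q + 1)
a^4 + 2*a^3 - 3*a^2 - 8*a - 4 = (a - 2)*(a + 1)^2*(a + 2)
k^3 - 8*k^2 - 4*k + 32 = (k - 8)*(k - 2)*(k + 2)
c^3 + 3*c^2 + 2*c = c*(c + 1)*(c + 2)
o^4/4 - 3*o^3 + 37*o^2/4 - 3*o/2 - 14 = (o/4 + 1/4)*(o - 7)*(o - 4)*(o - 2)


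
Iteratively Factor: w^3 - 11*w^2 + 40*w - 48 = (w - 3)*(w^2 - 8*w + 16) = (w - 4)*(w - 3)*(w - 4)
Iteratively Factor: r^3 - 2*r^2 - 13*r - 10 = (r + 1)*(r^2 - 3*r - 10) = (r + 1)*(r + 2)*(r - 5)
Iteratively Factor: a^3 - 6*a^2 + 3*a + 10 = (a - 5)*(a^2 - a - 2) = (a - 5)*(a - 2)*(a + 1)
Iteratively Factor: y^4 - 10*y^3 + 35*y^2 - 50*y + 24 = (y - 3)*(y^3 - 7*y^2 + 14*y - 8) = (y - 3)*(y - 2)*(y^2 - 5*y + 4) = (y - 4)*(y - 3)*(y - 2)*(y - 1)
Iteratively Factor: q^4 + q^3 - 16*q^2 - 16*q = (q - 4)*(q^3 + 5*q^2 + 4*q) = (q - 4)*(q + 1)*(q^2 + 4*q) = q*(q - 4)*(q + 1)*(q + 4)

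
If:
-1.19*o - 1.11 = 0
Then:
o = -0.93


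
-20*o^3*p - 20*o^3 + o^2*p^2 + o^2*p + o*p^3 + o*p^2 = (-4*o + p)*(5*o + p)*(o*p + o)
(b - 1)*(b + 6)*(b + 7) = b^3 + 12*b^2 + 29*b - 42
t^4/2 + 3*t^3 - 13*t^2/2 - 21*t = t*(t/2 + 1)*(t - 3)*(t + 7)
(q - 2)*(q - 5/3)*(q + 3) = q^3 - 2*q^2/3 - 23*q/3 + 10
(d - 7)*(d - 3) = d^2 - 10*d + 21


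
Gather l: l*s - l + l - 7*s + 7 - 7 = l*s - 7*s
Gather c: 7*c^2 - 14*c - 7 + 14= 7*c^2 - 14*c + 7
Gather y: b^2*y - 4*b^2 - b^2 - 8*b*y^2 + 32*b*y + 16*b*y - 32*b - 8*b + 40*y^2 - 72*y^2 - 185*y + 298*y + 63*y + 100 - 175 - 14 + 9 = -5*b^2 - 40*b + y^2*(-8*b - 32) + y*(b^2 + 48*b + 176) - 80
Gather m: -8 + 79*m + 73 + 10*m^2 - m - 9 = 10*m^2 + 78*m + 56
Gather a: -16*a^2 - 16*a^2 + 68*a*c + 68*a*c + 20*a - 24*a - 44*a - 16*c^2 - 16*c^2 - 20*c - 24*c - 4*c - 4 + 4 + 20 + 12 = -32*a^2 + a*(136*c - 48) - 32*c^2 - 48*c + 32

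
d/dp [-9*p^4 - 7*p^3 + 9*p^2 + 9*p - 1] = -36*p^3 - 21*p^2 + 18*p + 9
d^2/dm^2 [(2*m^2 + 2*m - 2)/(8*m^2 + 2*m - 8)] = 6*(4*m^3 + 12*m + 1)/(64*m^6 + 48*m^5 - 180*m^4 - 95*m^3 + 180*m^2 + 48*m - 64)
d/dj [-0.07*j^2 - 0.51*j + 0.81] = -0.14*j - 0.51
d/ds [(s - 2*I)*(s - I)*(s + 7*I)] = 3*s^2 + 8*I*s + 19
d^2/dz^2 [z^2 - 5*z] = 2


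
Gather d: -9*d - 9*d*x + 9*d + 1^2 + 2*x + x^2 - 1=-9*d*x + x^2 + 2*x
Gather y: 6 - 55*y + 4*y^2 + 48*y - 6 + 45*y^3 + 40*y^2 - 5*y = 45*y^3 + 44*y^2 - 12*y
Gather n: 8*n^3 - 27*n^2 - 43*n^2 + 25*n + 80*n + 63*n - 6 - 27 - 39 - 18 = 8*n^3 - 70*n^2 + 168*n - 90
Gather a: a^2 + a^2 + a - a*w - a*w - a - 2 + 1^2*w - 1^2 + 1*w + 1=2*a^2 - 2*a*w + 2*w - 2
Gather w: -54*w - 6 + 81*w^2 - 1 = 81*w^2 - 54*w - 7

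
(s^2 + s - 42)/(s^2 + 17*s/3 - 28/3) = 3*(s - 6)/(3*s - 4)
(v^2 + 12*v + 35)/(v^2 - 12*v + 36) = (v^2 + 12*v + 35)/(v^2 - 12*v + 36)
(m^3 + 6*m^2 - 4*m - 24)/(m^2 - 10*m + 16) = (m^2 + 8*m + 12)/(m - 8)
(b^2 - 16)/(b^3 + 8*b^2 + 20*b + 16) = (b - 4)/(b^2 + 4*b + 4)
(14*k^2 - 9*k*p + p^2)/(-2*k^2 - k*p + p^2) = (-7*k + p)/(k + p)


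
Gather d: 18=18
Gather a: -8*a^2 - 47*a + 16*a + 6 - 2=-8*a^2 - 31*a + 4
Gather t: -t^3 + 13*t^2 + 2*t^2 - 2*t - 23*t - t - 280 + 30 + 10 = -t^3 + 15*t^2 - 26*t - 240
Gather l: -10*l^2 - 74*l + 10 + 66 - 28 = -10*l^2 - 74*l + 48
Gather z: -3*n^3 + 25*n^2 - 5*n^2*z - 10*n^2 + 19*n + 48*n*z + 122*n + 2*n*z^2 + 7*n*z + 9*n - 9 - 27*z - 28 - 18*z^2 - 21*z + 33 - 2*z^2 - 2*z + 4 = -3*n^3 + 15*n^2 + 150*n + z^2*(2*n - 20) + z*(-5*n^2 + 55*n - 50)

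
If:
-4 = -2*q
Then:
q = 2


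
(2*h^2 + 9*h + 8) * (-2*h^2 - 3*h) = -4*h^4 - 24*h^3 - 43*h^2 - 24*h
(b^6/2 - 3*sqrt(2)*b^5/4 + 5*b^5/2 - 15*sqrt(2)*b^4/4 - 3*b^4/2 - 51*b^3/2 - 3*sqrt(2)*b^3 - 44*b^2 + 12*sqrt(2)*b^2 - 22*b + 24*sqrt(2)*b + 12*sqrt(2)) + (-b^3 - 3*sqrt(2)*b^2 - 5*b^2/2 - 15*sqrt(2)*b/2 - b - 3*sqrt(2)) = b^6/2 - 3*sqrt(2)*b^5/4 + 5*b^5/2 - 15*sqrt(2)*b^4/4 - 3*b^4/2 - 53*b^3/2 - 3*sqrt(2)*b^3 - 93*b^2/2 + 9*sqrt(2)*b^2 - 23*b + 33*sqrt(2)*b/2 + 9*sqrt(2)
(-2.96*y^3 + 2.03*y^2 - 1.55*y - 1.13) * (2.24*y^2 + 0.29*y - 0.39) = -6.6304*y^5 + 3.6888*y^4 - 1.7289*y^3 - 3.7724*y^2 + 0.2768*y + 0.4407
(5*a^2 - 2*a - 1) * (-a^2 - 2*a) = -5*a^4 - 8*a^3 + 5*a^2 + 2*a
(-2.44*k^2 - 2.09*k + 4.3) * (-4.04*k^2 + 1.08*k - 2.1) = 9.8576*k^4 + 5.8084*k^3 - 14.5052*k^2 + 9.033*k - 9.03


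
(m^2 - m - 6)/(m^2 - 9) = (m + 2)/(m + 3)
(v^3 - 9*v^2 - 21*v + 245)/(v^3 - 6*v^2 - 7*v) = (v^2 - 2*v - 35)/(v*(v + 1))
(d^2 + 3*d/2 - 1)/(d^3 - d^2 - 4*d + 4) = (d - 1/2)/(d^2 - 3*d + 2)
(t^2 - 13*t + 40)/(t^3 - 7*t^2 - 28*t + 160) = (t - 5)/(t^2 + t - 20)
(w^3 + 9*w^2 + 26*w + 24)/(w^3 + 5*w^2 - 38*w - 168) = (w^2 + 5*w + 6)/(w^2 + w - 42)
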